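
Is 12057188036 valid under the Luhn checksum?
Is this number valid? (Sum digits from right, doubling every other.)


Luhn sum = 42
42 mod 10 = 2

Invalid (Luhn sum mod 10 = 2)


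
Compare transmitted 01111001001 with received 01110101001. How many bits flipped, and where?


XOR: 00001100000

2 error(s) at position(s): 4, 5


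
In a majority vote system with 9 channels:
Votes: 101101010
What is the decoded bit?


Ones: 5 out of 9
Threshold: 5

1 (5/9 voted 1)


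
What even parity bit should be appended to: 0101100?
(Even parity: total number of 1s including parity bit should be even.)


Number of 1s in data: 3
Parity bit: 1

1


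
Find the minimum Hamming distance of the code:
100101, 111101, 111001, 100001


Comparing all pairs, minimum distance: 1
Can detect 0 errors, correct 0 errors

1


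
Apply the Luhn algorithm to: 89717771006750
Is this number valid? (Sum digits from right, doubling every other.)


Luhn sum = 51
51 mod 10 = 1

Invalid (Luhn sum mod 10 = 1)


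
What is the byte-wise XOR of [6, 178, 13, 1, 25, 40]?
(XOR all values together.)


XOR chain: 6 ^ 178 ^ 13 ^ 1 ^ 25 ^ 40 = 137

137


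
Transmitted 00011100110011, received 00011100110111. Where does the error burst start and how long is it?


XOR: 00000000000100

Burst at position 11, length 1


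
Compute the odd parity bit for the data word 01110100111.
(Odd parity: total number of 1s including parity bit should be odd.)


Number of 1s in data: 7
Parity bit: 0

0


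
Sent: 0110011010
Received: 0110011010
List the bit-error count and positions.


XOR: 0000000000

0 errors (received matches sent)


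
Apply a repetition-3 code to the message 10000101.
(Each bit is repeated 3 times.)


Each bit -> 3 copies

111000000000000111000111


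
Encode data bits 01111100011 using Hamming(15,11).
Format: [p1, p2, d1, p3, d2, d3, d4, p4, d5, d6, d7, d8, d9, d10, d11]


Parity bits: p1=0, p2=1, p3=1, p4=0

010111101100011


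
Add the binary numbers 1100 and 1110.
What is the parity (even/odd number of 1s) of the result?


1100 = 12
1110 = 14
Sum = 26 = 11010
1s count = 3

odd parity (3 ones in 11010)


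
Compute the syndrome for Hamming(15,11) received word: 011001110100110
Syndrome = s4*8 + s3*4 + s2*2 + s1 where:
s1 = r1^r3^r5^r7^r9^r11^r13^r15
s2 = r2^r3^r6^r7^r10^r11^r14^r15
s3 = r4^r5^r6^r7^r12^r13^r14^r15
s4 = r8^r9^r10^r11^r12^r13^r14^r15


s1=1, s2=0, s3=0, s4=0

Syndrome = 1 (error at position 1)


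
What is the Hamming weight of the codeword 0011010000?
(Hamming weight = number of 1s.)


Counting 1s in 0011010000

3


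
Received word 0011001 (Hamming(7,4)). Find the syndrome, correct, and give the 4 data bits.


Syndrome = 0: no error detected

Data: 1001 (no errors)


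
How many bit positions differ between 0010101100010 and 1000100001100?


XOR: 1010001101110
Count of 1s: 7

7


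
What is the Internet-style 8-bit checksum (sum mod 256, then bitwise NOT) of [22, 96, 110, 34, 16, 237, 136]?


Sum = 651 mod 256 = 139
Complement = 116

116


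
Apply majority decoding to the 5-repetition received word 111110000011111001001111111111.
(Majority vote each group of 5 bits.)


Groups: 11111, 00000, 11111, 00100, 11111, 11111
Majority votes: 101011

101011


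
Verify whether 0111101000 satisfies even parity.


Number of 1s: 5

No, parity error (5 ones)


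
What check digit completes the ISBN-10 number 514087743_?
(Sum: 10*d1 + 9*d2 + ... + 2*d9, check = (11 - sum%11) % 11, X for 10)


Weighted sum: 220
220 mod 11 = 0

Check digit: 0


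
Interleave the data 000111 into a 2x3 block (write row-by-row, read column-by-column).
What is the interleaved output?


Matrix:
  000
  111
Read columns: 010101

010101


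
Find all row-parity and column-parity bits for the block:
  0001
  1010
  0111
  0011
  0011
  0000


Row parities: 101000
Column parities: 1100

Row P: 101000, Col P: 1100, Corner: 0


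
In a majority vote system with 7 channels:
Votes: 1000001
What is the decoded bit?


Ones: 2 out of 7
Threshold: 4

0 (2/7 voted 1)


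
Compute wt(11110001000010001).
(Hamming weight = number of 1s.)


Counting 1s in 11110001000010001

7


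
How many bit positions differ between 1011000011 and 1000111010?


XOR: 0011111001
Count of 1s: 6

6


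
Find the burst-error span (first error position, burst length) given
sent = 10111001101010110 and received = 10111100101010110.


XOR: 00000101000000000

Burst at position 5, length 3


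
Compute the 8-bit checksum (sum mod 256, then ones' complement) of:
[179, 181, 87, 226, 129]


Sum = 802 mod 256 = 34
Complement = 221

221


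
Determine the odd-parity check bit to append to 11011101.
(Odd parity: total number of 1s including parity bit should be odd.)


Number of 1s in data: 6
Parity bit: 1

1


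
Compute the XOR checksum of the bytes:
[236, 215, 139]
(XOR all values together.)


XOR chain: 236 ^ 215 ^ 139 = 176

176


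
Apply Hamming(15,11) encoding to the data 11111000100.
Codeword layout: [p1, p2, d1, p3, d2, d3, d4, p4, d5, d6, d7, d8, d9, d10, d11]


Parity bits: p1=1, p2=1, p3=0, p4=0

111011101000100


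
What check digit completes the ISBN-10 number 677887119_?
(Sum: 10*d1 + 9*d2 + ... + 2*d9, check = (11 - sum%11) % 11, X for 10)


Weighted sum: 343
343 mod 11 = 2

Check digit: 9


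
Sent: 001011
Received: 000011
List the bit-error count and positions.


XOR: 001000

1 error(s) at position(s): 2


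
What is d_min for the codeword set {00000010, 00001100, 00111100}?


Comparing all pairs, minimum distance: 2
Can detect 1 errors, correct 0 errors

2


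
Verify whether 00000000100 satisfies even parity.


Number of 1s: 1

No, parity error (1 ones)


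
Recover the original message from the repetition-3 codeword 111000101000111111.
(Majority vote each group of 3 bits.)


Groups: 111, 000, 101, 000, 111, 111
Majority votes: 101011

101011


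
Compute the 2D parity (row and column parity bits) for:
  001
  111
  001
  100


Row parities: 1111
Column parities: 011

Row P: 1111, Col P: 011, Corner: 0


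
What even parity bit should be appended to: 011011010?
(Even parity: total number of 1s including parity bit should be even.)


Number of 1s in data: 5
Parity bit: 1

1


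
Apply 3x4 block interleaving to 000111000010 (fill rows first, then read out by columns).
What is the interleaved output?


Matrix:
  0001
  1100
  0010
Read columns: 010010001100

010010001100


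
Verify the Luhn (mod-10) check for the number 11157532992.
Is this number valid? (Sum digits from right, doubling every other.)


Luhn sum = 40
40 mod 10 = 0

Valid (Luhn sum mod 10 = 0)


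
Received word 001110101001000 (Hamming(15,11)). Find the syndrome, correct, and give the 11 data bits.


Syndrome = 0: no error detected

Data: 11011001000 (no errors)


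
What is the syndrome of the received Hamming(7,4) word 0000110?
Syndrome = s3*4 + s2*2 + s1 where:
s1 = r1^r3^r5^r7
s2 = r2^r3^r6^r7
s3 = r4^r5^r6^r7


s1=1, s2=1, s3=0

Syndrome = 3 (error at position 3)


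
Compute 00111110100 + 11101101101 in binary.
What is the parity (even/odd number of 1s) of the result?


00111110100 = 500
11101101101 = 1901
Sum = 2401 = 100101100001
1s count = 5

odd parity (5 ones in 100101100001)


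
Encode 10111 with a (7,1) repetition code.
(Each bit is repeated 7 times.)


Each bit -> 7 copies

11111110000000111111111111111111111


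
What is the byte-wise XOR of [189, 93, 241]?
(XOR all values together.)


XOR chain: 189 ^ 93 ^ 241 = 17

17


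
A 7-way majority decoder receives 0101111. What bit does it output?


Ones: 5 out of 7
Threshold: 4

1 (5/7 voted 1)


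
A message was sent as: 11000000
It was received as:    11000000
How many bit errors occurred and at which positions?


XOR: 00000000

0 errors (received matches sent)


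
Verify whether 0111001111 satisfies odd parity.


Number of 1s: 7

Yes, parity is correct (7 ones)


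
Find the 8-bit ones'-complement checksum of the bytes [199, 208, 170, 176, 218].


Sum = 971 mod 256 = 203
Complement = 52

52


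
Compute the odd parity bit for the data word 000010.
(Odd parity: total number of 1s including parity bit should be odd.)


Number of 1s in data: 1
Parity bit: 0

0


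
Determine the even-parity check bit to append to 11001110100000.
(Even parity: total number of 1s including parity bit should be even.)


Number of 1s in data: 6
Parity bit: 0

0


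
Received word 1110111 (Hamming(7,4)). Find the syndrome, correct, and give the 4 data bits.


Syndrome = 4: error at position 4

Data: 1111 (corrected bit 4)


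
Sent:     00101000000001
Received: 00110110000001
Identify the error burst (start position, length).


XOR: 00011110000000

Burst at position 3, length 4


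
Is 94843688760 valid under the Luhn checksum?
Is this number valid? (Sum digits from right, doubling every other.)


Luhn sum = 64
64 mod 10 = 4

Invalid (Luhn sum mod 10 = 4)


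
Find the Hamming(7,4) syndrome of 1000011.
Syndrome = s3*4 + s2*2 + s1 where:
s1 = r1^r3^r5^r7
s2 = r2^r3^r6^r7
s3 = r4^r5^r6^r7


s1=0, s2=0, s3=0

Syndrome = 0 (no error)


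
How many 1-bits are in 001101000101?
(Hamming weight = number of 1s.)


Counting 1s in 001101000101

5


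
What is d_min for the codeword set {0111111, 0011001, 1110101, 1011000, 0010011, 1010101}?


Comparing all pairs, minimum distance: 1
Can detect 0 errors, correct 0 errors

1


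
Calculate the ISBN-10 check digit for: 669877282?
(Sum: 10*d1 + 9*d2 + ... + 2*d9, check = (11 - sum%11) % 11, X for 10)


Weighted sum: 355
355 mod 11 = 3

Check digit: 8


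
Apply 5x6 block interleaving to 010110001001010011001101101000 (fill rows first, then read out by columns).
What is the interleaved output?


Matrix:
  010110
  001001
  010011
  001101
  101000
Read columns: 000011010001011100101010001110

000011010001011100101010001110


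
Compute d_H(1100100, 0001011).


XOR: 1101111
Count of 1s: 6

6


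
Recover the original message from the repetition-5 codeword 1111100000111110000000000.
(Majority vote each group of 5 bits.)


Groups: 11111, 00000, 11111, 00000, 00000
Majority votes: 10100

10100


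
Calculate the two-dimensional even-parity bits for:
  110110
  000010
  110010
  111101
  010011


Row parities: 01111
Column parities: 101000

Row P: 01111, Col P: 101000, Corner: 0


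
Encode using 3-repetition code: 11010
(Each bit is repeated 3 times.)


Each bit -> 3 copies

111111000111000


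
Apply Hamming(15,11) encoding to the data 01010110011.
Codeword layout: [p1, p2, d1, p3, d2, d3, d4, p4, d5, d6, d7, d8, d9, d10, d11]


Parity bits: p1=0, p2=1, p3=0, p4=0

010010100110011


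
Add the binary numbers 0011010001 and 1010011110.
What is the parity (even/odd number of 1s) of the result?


0011010001 = 209
1010011110 = 670
Sum = 879 = 1101101111
1s count = 8

even parity (8 ones in 1101101111)


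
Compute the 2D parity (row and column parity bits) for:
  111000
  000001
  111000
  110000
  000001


Row parities: 11101
Column parities: 110000

Row P: 11101, Col P: 110000, Corner: 0


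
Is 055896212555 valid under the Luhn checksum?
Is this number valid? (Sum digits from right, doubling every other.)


Luhn sum = 49
49 mod 10 = 9

Invalid (Luhn sum mod 10 = 9)


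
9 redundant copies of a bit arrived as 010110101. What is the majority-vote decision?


Ones: 5 out of 9
Threshold: 5

1 (5/9 voted 1)


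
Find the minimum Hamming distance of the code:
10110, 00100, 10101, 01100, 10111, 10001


Comparing all pairs, minimum distance: 1
Can detect 0 errors, correct 0 errors

1


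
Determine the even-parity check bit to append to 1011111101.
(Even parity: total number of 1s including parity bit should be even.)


Number of 1s in data: 8
Parity bit: 0

0


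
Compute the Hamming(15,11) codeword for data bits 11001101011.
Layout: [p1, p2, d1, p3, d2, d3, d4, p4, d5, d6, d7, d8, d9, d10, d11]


Parity bits: p1=0, p2=0, p3=0, p4=1

001010011101011


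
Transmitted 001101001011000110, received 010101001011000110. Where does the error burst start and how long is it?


XOR: 011000000000000000

Burst at position 1, length 2


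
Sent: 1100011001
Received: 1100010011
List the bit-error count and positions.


XOR: 0000001010

2 error(s) at position(s): 6, 8


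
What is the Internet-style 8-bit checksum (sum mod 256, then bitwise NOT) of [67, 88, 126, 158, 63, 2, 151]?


Sum = 655 mod 256 = 143
Complement = 112

112


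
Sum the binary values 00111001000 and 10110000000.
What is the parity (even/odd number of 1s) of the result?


00111001000 = 456
10110000000 = 1408
Sum = 1864 = 11101001000
1s count = 5

odd parity (5 ones in 11101001000)


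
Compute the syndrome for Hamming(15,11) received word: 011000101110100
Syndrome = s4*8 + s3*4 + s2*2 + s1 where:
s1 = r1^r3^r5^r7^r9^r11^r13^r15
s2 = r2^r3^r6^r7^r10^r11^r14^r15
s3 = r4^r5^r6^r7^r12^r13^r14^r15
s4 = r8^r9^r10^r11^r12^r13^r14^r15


s1=1, s2=1, s3=0, s4=0

Syndrome = 3 (error at position 3)


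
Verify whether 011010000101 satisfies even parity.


Number of 1s: 5

No, parity error (5 ones)


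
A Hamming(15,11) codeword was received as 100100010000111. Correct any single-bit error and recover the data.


Syndrome = 1: error at position 1

Data: 00000000111 (corrected bit 1)


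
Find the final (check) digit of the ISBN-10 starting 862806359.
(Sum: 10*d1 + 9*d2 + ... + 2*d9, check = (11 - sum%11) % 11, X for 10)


Weighted sum: 281
281 mod 11 = 6

Check digit: 5


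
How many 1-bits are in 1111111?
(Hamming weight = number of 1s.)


Counting 1s in 1111111

7


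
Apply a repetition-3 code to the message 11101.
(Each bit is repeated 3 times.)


Each bit -> 3 copies

111111111000111


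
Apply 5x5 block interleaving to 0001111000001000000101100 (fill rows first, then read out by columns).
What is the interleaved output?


Matrix:
  00011
  11000
  00100
  00001
  01100
Read columns: 0100001001001011000010010

0100001001001011000010010


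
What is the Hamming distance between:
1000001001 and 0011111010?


XOR: 1011110011
Count of 1s: 7

7


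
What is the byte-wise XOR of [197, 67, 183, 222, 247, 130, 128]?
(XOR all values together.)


XOR chain: 197 ^ 67 ^ 183 ^ 222 ^ 247 ^ 130 ^ 128 = 26

26


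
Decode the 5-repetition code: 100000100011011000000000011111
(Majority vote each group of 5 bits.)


Groups: 10000, 01000, 11011, 00000, 00000, 11111
Majority votes: 001001

001001


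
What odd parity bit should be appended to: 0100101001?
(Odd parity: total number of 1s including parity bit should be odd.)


Number of 1s in data: 4
Parity bit: 1

1


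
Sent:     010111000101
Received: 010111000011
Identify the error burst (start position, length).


XOR: 000000000110

Burst at position 9, length 2


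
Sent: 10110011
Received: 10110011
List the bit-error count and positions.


XOR: 00000000

0 errors (received matches sent)


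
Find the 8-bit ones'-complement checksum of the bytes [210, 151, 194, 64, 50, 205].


Sum = 874 mod 256 = 106
Complement = 149

149


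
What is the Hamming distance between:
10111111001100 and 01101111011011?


XOR: 11010000010111
Count of 1s: 7

7


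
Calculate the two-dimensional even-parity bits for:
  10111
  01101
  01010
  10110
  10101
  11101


Row parities: 010110
Column parities: 01110

Row P: 010110, Col P: 01110, Corner: 1


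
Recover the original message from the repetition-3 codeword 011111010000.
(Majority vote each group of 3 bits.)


Groups: 011, 111, 010, 000
Majority votes: 1100

1100


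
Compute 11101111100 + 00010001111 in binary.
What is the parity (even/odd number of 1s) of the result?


11101111100 = 1916
00010001111 = 143
Sum = 2059 = 100000001011
1s count = 4

even parity (4 ones in 100000001011)


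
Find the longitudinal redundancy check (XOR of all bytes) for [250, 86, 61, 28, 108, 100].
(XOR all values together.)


XOR chain: 250 ^ 86 ^ 61 ^ 28 ^ 108 ^ 100 = 133

133


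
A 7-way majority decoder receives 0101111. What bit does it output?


Ones: 5 out of 7
Threshold: 4

1 (5/7 voted 1)


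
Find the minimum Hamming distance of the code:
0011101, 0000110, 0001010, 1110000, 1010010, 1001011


Comparing all pairs, minimum distance: 2
Can detect 1 errors, correct 0 errors

2


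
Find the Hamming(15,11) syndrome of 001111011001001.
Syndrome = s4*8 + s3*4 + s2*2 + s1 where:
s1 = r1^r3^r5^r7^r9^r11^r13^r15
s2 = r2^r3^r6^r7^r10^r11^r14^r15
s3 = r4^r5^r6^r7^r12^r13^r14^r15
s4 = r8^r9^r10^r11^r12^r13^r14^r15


s1=0, s2=1, s3=1, s4=0

Syndrome = 6 (error at position 6)


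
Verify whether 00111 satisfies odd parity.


Number of 1s: 3

Yes, parity is correct (3 ones)


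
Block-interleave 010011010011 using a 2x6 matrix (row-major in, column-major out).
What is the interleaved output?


Matrix:
  010011
  010011
Read columns: 001100001111

001100001111


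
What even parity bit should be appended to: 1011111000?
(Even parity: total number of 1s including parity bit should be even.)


Number of 1s in data: 6
Parity bit: 0

0


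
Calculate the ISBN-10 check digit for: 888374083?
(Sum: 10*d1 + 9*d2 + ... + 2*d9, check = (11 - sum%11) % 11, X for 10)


Weighted sum: 329
329 mod 11 = 10

Check digit: 1


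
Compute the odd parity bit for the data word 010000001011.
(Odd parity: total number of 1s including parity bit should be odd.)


Number of 1s in data: 4
Parity bit: 1

1


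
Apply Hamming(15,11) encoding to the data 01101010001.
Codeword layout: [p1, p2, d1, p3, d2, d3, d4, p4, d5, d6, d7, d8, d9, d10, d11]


Parity bits: p1=0, p2=1, p3=1, p4=1

010111011010001


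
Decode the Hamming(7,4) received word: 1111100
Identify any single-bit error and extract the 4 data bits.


Syndrome = 1: error at position 1

Data: 1100 (corrected bit 1)


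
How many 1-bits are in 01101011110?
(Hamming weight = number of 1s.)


Counting 1s in 01101011110

7


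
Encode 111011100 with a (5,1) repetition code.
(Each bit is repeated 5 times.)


Each bit -> 5 copies

111111111111111000001111111111111110000000000


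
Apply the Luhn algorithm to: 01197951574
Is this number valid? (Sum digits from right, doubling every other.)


Luhn sum = 49
49 mod 10 = 9

Invalid (Luhn sum mod 10 = 9)


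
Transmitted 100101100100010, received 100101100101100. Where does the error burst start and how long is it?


XOR: 000000000001110

Burst at position 11, length 3


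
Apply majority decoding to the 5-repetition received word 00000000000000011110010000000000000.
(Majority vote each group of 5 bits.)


Groups: 00000, 00000, 00000, 11110, 01000, 00000, 00000
Majority votes: 0001000

0001000


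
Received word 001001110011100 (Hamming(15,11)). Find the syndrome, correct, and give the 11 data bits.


Syndrome = 0: no error detected

Data: 10110011100 (no errors)


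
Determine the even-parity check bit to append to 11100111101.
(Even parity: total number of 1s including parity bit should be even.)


Number of 1s in data: 8
Parity bit: 0

0


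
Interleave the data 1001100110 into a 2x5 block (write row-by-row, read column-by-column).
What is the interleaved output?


Matrix:
  10011
  00110
Read columns: 1000011110

1000011110


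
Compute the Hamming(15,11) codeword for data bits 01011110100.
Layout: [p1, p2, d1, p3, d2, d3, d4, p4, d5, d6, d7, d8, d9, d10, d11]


Parity bits: p1=1, p2=1, p3=1, p4=0

110110101110100


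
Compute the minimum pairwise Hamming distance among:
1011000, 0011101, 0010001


Comparing all pairs, minimum distance: 2
Can detect 1 errors, correct 0 errors

2


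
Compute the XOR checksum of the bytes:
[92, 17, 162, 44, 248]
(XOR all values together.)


XOR chain: 92 ^ 17 ^ 162 ^ 44 ^ 248 = 59

59


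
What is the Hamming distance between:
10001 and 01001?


XOR: 11000
Count of 1s: 2

2


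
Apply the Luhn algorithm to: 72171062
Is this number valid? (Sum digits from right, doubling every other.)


Luhn sum = 23
23 mod 10 = 3

Invalid (Luhn sum mod 10 = 3)


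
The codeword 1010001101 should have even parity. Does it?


Number of 1s: 5

No, parity error (5 ones)


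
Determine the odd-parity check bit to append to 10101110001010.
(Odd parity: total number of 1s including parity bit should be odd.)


Number of 1s in data: 7
Parity bit: 0

0


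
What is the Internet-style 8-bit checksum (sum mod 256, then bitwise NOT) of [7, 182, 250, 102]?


Sum = 541 mod 256 = 29
Complement = 226

226


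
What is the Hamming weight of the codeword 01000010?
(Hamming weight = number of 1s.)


Counting 1s in 01000010

2


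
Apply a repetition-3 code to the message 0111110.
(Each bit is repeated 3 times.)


Each bit -> 3 copies

000111111111111111000


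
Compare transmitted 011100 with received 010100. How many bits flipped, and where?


XOR: 001000

1 error(s) at position(s): 2


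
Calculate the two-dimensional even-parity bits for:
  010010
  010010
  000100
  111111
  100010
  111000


Row parities: 001001
Column parities: 100001

Row P: 001001, Col P: 100001, Corner: 0


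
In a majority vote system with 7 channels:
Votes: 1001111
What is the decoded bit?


Ones: 5 out of 7
Threshold: 4

1 (5/7 voted 1)


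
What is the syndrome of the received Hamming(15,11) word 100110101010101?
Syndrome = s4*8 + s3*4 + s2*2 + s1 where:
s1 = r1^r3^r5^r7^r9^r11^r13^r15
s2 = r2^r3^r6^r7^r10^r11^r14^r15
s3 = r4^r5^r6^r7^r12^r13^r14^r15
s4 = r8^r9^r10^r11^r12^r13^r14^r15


s1=1, s2=1, s3=1, s4=0

Syndrome = 7 (error at position 7)


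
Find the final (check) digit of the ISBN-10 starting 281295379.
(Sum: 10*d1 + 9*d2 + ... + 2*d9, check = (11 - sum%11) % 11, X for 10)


Weighted sum: 244
244 mod 11 = 2

Check digit: 9


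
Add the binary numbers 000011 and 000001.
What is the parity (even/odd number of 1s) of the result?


000011 = 3
000001 = 1
Sum = 4 = 100
1s count = 1

odd parity (1 ones in 100)


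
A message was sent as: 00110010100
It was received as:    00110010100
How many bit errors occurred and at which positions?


XOR: 00000000000

0 errors (received matches sent)


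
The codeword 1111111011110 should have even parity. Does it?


Number of 1s: 11

No, parity error (11 ones)


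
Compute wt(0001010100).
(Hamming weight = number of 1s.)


Counting 1s in 0001010100

3


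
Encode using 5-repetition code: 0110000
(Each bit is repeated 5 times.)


Each bit -> 5 copies

00000111111111100000000000000000000


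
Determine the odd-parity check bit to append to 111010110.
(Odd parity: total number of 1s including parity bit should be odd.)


Number of 1s in data: 6
Parity bit: 1

1


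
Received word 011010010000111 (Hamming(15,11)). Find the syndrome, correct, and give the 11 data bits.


Syndrome = 0: no error detected

Data: 11000000111 (no errors)


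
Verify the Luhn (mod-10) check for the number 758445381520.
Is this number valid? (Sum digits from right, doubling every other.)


Luhn sum = 59
59 mod 10 = 9

Invalid (Luhn sum mod 10 = 9)


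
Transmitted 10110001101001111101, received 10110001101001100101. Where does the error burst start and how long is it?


XOR: 00000000000000011000

Burst at position 15, length 2


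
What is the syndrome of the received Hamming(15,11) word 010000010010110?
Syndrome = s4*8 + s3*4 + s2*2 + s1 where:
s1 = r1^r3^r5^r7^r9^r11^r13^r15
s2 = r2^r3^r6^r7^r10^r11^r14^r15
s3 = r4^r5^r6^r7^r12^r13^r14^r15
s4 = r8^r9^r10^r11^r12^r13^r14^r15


s1=0, s2=1, s3=0, s4=0

Syndrome = 2 (error at position 2)


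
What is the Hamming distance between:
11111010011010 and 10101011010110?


XOR: 01010001001100
Count of 1s: 5

5


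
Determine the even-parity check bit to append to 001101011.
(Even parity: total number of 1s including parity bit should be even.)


Number of 1s in data: 5
Parity bit: 1

1


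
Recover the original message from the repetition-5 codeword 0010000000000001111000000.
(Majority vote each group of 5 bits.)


Groups: 00100, 00000, 00000, 11110, 00000
Majority votes: 00010

00010


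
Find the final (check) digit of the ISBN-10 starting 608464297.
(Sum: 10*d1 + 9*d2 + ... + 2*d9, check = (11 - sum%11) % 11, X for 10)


Weighted sum: 257
257 mod 11 = 4

Check digit: 7


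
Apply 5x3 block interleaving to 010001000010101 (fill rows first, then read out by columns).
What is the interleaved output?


Matrix:
  010
  001
  000
  010
  101
Read columns: 000011001001001

000011001001001


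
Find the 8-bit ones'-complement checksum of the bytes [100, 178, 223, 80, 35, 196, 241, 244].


Sum = 1297 mod 256 = 17
Complement = 238

238


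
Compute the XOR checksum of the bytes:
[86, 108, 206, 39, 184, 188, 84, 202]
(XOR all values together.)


XOR chain: 86 ^ 108 ^ 206 ^ 39 ^ 184 ^ 188 ^ 84 ^ 202 = 73

73


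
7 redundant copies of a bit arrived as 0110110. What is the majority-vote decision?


Ones: 4 out of 7
Threshold: 4

1 (4/7 voted 1)


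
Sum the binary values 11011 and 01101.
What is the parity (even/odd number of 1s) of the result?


11011 = 27
01101 = 13
Sum = 40 = 101000
1s count = 2

even parity (2 ones in 101000)


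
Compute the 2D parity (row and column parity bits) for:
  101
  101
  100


Row parities: 001
Column parities: 100

Row P: 001, Col P: 100, Corner: 1


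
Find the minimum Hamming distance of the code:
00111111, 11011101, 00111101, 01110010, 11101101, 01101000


Comparing all pairs, minimum distance: 1
Can detect 0 errors, correct 0 errors

1


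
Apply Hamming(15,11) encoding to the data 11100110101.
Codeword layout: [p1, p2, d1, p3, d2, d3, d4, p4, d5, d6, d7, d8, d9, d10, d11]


Parity bits: p1=1, p2=1, p3=0, p4=0

111011000110101


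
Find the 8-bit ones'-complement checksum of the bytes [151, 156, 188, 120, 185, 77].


Sum = 877 mod 256 = 109
Complement = 146

146


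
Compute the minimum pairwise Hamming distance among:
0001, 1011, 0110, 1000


Comparing all pairs, minimum distance: 2
Can detect 1 errors, correct 0 errors

2


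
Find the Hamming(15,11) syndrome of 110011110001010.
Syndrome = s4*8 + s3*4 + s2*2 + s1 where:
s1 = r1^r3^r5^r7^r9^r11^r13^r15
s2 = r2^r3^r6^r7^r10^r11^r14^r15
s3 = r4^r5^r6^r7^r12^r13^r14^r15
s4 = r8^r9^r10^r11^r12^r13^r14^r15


s1=1, s2=0, s3=1, s4=1

Syndrome = 13 (error at position 13)


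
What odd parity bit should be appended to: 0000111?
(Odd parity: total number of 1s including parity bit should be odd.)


Number of 1s in data: 3
Parity bit: 0

0


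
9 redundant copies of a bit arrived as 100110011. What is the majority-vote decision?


Ones: 5 out of 9
Threshold: 5

1 (5/9 voted 1)


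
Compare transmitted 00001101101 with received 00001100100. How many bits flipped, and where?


XOR: 00000001001

2 error(s) at position(s): 7, 10


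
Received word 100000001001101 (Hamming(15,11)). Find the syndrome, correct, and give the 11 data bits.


Syndrome = 6: error at position 6

Data: 00101001101 (corrected bit 6)


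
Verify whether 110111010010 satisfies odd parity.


Number of 1s: 7

Yes, parity is correct (7 ones)


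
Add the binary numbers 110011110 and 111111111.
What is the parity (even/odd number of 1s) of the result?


110011110 = 414
111111111 = 511
Sum = 925 = 1110011101
1s count = 7

odd parity (7 ones in 1110011101)


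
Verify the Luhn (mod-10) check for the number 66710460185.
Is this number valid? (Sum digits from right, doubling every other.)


Luhn sum = 45
45 mod 10 = 5

Invalid (Luhn sum mod 10 = 5)


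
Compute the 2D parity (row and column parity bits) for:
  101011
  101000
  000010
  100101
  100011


Row parities: 00111
Column parities: 000111

Row P: 00111, Col P: 000111, Corner: 1


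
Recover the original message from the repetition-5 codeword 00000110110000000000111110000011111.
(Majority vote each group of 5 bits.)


Groups: 00000, 11011, 00000, 00000, 11111, 00000, 11111
Majority votes: 0100101

0100101


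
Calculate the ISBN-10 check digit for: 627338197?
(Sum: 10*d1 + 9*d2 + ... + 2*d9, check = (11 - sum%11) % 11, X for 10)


Weighted sum: 258
258 mod 11 = 5

Check digit: 6


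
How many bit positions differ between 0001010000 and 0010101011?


XOR: 0011111011
Count of 1s: 7

7


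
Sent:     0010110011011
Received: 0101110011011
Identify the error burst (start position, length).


XOR: 0111000000000

Burst at position 1, length 3


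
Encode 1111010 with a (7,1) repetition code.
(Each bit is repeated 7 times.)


Each bit -> 7 copies

1111111111111111111111111111000000011111110000000


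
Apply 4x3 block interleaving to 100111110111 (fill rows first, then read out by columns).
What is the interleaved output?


Matrix:
  100
  111
  110
  111
Read columns: 111101110101

111101110101


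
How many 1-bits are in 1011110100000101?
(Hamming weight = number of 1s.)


Counting 1s in 1011110100000101

8


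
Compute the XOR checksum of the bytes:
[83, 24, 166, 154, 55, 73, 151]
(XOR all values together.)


XOR chain: 83 ^ 24 ^ 166 ^ 154 ^ 55 ^ 73 ^ 151 = 158

158


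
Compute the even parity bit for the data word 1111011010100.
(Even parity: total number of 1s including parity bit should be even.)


Number of 1s in data: 8
Parity bit: 0

0


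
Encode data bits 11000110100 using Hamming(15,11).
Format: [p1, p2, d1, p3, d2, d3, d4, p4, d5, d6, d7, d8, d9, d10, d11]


Parity bits: p1=0, p2=1, p3=0, p4=1

011010010110100


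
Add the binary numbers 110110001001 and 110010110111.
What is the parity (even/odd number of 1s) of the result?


110110001001 = 3465
110010110111 = 3255
Sum = 6720 = 1101001000000
1s count = 4

even parity (4 ones in 1101001000000)


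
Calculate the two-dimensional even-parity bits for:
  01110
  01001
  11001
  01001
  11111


Row parities: 10101
Column parities: 01000

Row P: 10101, Col P: 01000, Corner: 1


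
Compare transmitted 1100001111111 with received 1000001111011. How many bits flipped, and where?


XOR: 0100000000100

2 error(s) at position(s): 1, 10


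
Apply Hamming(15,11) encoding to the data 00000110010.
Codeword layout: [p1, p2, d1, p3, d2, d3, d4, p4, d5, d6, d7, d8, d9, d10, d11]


Parity bits: p1=1, p2=1, p3=1, p4=1

110100010110010


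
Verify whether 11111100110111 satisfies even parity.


Number of 1s: 11

No, parity error (11 ones)


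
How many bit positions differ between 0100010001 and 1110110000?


XOR: 1010100001
Count of 1s: 4

4


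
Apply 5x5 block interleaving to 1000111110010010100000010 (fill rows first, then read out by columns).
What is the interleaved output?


Matrix:
  10001
  11110
  01001
  01000
  00010
Read columns: 1100001110010000100110100

1100001110010000100110100


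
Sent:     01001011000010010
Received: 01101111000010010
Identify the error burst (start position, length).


XOR: 00100100000000000

Burst at position 2, length 4


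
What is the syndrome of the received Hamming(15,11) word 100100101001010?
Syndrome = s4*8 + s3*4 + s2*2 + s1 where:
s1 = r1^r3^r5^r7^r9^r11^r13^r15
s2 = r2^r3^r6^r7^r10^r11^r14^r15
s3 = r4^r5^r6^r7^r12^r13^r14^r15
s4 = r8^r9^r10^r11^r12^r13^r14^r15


s1=1, s2=0, s3=0, s4=1

Syndrome = 9 (error at position 9)


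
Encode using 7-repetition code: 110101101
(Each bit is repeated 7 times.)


Each bit -> 7 copies

111111111111110000000111111100000001111111111111100000001111111


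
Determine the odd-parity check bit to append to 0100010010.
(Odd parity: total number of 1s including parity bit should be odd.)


Number of 1s in data: 3
Parity bit: 0

0


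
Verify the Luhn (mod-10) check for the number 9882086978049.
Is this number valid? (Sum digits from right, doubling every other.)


Luhn sum = 81
81 mod 10 = 1

Invalid (Luhn sum mod 10 = 1)


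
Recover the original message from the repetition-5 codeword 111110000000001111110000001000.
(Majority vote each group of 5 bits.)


Groups: 11111, 00000, 00001, 11111, 00000, 01000
Majority votes: 100100

100100


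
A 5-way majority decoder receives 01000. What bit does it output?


Ones: 1 out of 5
Threshold: 3

0 (1/5 voted 1)


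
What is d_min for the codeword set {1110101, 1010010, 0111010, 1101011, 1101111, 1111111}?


Comparing all pairs, minimum distance: 1
Can detect 0 errors, correct 0 errors

1


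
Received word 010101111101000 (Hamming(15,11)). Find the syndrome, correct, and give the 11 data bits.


Syndrome = 0: no error detected

Data: 00111101000 (no errors)


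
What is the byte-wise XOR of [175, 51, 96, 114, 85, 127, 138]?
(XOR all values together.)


XOR chain: 175 ^ 51 ^ 96 ^ 114 ^ 85 ^ 127 ^ 138 = 46

46


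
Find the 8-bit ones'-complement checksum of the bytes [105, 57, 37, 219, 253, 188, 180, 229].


Sum = 1268 mod 256 = 244
Complement = 11

11


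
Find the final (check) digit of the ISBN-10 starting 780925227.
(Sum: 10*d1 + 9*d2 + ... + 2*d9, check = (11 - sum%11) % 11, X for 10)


Weighted sum: 270
270 mod 11 = 6

Check digit: 5


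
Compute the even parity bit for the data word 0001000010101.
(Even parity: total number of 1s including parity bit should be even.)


Number of 1s in data: 4
Parity bit: 0

0


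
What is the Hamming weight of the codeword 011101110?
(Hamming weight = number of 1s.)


Counting 1s in 011101110

6


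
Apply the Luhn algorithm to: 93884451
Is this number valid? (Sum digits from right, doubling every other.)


Luhn sum = 41
41 mod 10 = 1

Invalid (Luhn sum mod 10 = 1)


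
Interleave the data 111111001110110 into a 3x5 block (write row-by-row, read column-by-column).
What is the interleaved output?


Matrix:
  11111
  10011
  10110
Read columns: 111100101111110

111100101111110


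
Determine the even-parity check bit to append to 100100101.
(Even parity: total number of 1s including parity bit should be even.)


Number of 1s in data: 4
Parity bit: 0

0


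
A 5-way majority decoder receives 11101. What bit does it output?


Ones: 4 out of 5
Threshold: 3

1 (4/5 voted 1)


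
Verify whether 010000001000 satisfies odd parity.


Number of 1s: 2

No, parity error (2 ones)


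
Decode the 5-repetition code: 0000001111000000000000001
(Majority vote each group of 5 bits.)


Groups: 00000, 01111, 00000, 00000, 00001
Majority votes: 01000

01000


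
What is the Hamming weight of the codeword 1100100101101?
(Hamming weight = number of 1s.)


Counting 1s in 1100100101101

7


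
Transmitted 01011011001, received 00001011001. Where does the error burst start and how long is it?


XOR: 01010000000

Burst at position 1, length 3


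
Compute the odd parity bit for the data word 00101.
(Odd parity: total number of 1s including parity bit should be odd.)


Number of 1s in data: 2
Parity bit: 1

1


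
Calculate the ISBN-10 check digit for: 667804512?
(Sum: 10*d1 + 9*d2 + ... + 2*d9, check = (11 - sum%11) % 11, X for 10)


Weighted sum: 273
273 mod 11 = 9

Check digit: 2


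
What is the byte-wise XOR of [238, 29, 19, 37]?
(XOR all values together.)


XOR chain: 238 ^ 29 ^ 19 ^ 37 = 197

197


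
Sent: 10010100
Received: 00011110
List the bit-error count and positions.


XOR: 10001010

3 error(s) at position(s): 0, 4, 6


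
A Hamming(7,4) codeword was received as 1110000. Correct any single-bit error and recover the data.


Syndrome = 0: no error detected

Data: 1000 (no errors)


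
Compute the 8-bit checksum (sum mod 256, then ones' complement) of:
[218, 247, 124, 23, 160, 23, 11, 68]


Sum = 874 mod 256 = 106
Complement = 149

149


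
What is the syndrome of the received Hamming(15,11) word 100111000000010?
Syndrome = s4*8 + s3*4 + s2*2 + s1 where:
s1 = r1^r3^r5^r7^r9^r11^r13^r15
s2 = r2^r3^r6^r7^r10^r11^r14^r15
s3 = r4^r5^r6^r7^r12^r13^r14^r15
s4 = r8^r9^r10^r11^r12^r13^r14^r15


s1=0, s2=0, s3=0, s4=1

Syndrome = 8 (error at position 8)


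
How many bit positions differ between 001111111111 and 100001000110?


XOR: 101110111001
Count of 1s: 8

8


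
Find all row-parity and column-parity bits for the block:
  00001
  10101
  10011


Row parities: 111
Column parities: 00111

Row P: 111, Col P: 00111, Corner: 1


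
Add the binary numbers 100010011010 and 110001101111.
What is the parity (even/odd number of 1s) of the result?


100010011010 = 2202
110001101111 = 3183
Sum = 5385 = 1010100001001
1s count = 5

odd parity (5 ones in 1010100001001)


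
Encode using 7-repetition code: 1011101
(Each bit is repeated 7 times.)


Each bit -> 7 copies

1111111000000011111111111111111111100000001111111


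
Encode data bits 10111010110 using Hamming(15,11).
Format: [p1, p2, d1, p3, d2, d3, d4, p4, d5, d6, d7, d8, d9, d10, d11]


Parity bits: p1=1, p2=1, p3=0, p4=0

111001101010110


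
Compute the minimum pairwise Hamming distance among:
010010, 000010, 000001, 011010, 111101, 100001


Comparing all pairs, minimum distance: 1
Can detect 0 errors, correct 0 errors

1


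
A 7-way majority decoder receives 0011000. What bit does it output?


Ones: 2 out of 7
Threshold: 4

0 (2/7 voted 1)


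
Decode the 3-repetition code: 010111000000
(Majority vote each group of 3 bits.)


Groups: 010, 111, 000, 000
Majority votes: 0100

0100


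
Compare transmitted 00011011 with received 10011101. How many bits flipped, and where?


XOR: 10000110

3 error(s) at position(s): 0, 5, 6


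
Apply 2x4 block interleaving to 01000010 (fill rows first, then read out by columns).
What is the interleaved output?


Matrix:
  0100
  0010
Read columns: 00100100

00100100


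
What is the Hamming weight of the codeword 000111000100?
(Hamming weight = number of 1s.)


Counting 1s in 000111000100

4


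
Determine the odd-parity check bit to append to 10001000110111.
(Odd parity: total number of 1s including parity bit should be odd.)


Number of 1s in data: 7
Parity bit: 0

0


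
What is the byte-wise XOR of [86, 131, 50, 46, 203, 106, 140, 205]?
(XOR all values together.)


XOR chain: 86 ^ 131 ^ 50 ^ 46 ^ 203 ^ 106 ^ 140 ^ 205 = 41

41


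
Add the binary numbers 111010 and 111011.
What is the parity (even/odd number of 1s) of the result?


111010 = 58
111011 = 59
Sum = 117 = 1110101
1s count = 5

odd parity (5 ones in 1110101)


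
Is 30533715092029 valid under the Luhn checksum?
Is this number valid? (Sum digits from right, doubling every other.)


Luhn sum = 56
56 mod 10 = 6

Invalid (Luhn sum mod 10 = 6)


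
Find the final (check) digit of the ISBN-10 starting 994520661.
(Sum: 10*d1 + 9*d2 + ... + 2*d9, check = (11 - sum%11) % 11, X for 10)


Weighted sum: 294
294 mod 11 = 8

Check digit: 3


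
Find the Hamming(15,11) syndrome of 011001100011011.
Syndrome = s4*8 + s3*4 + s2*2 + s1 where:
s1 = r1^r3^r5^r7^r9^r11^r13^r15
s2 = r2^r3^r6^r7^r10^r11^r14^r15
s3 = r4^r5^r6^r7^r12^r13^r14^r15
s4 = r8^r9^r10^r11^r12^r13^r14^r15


s1=0, s2=1, s3=1, s4=0

Syndrome = 6 (error at position 6)


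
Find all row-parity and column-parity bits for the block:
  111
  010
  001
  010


Row parities: 1111
Column parities: 110

Row P: 1111, Col P: 110, Corner: 0


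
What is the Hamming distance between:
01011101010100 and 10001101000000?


XOR: 11010000010100
Count of 1s: 5

5
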